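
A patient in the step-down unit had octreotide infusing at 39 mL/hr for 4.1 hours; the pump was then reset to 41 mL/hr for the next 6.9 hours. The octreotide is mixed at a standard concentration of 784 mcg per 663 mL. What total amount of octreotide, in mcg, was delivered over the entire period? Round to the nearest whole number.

Concentration = 784 mcg ÷ 663 mL = 1.182504 mcg/mL
Stage 1: 39 mL/hr × 4.1 hr = 159.9 mL → 159.9 mL × 1.182504 mcg/mL = 189.0824 mcg
Stage 2: 41 mL/hr × 6.9 hr = 282.9 mL → 282.9 mL × 1.182504 mcg/mL = 334.5303 mcg
Total = 189.0824 + 334.5303 = 523.6127 mcg

524 mcg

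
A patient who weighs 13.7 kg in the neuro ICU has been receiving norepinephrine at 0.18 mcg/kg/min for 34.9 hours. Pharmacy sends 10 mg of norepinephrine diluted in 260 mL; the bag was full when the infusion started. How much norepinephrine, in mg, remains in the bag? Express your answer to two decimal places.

4.84 mg

Dose = 0.18 mcg/kg/min × 13.7 kg = 2.466 mcg/min
2.466 mcg/min × 60 min/hr = 147.96 mcg/hr
Concentration = 10 mg ÷ 260 mL = 0.03846154 mg/mL = 38.46154 mcg/mL
Rate = 147.96 mcg/hr ÷ 38.46154 mcg/mL = 3.84696 mL/hr
Volume infused = 3.84696 mL/hr × 34.9 hr = 134.2589 mL
Volume remaining = 260 − 134.2589 = 125.7411 mL
Drug remaining = 125.7411 mL × 38.46154 mcg/mL = 4836.196 mcg = 4.836196 mg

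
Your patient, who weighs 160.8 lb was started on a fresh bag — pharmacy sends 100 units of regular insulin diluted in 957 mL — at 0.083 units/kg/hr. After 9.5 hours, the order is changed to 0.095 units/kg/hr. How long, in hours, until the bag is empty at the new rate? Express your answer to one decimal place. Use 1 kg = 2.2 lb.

6.1 hours

Initial rate:
Weight = 160.8 lb ÷ 2.2 lb/kg = 73.09091 kg
Dose = 0.083 units/kg/hr × 73.09091 kg = 6.066545 units/hr
Concentration = 100 units ÷ 957 mL = 0.1044932 units/mL
Rate = 6.066545 units/hr ÷ 0.1044932 units/mL = 58.05684 mL/hr
Volume infused so far = 58.05684 mL/hr × 9.5 hr = 551.54 mL
Volume remaining = 957 − 551.54 = 405.46 mL
New rate:
Dose = 0.095 units/kg/hr × 73.09091 kg = 6.943636 units/hr
Rate = 6.943636 units/hr ÷ 0.1044932 units/mL = 66.4506 mL/hr
Time remaining = 405.46 mL ÷ 66.4506 mL/hr = 6.101676 hr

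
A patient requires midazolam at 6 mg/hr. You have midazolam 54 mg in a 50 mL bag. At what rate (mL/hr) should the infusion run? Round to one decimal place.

5.6 mL/hr

Concentration = 54 mg ÷ 50 mL = 1.08 mg/mL
Rate = 6 mg/hr ÷ 1.08 mg/mL = 5.555556 mL/hr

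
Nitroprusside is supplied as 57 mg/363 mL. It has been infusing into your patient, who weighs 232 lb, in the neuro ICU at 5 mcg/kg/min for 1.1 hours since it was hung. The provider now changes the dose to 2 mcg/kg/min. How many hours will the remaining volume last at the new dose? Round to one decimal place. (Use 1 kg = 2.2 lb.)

1.8 hours

Initial rate:
Weight = 232 lb ÷ 2.2 lb/kg = 105.4545 kg
Dose = 5 mcg/kg/min × 105.4545 kg = 527.2727 mcg/min
527.2727 mcg/min × 60 min/hr = 31636.36 mcg/hr
Concentration = 57 mg ÷ 363 mL = 0.1570248 mg/mL = 157.0248 mcg/mL
Rate = 31636.36 mcg/hr ÷ 157.0248 mcg/mL = 201.4737 mL/hr
Volume infused so far = 201.4737 mL/hr × 1.1 hr = 221.6211 mL
Volume remaining = 363 − 221.6211 = 141.3789 mL
New rate:
Dose = 2 mcg/kg/min × 105.4545 kg = 210.9091 mcg/min
210.9091 mcg/min × 60 min/hr = 12654.55 mcg/hr
Rate = 12654.55 mcg/hr ÷ 157.0248 mcg/mL = 80.58947 mL/hr
Time remaining = 141.3789 mL ÷ 80.58947 mL/hr = 1.75431 hr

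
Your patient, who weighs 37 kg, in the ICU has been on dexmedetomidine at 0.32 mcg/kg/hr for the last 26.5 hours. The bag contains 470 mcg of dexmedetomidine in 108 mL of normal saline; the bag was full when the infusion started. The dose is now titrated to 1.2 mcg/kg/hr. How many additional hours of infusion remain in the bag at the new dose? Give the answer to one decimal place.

Initial rate:
Dose = 0.32 mcg/kg/hr × 37 kg = 11.84 mcg/hr
Concentration = 470 mcg ÷ 108 mL = 4.351852 mcg/mL
Rate = 11.84 mcg/hr ÷ 4.351852 mcg/mL = 2.720681 mL/hr
Volume infused so far = 2.720681 mL/hr × 26.5 hr = 72.09804 mL
Volume remaining = 108 − 72.09804 = 35.90196 mL
New rate:
Dose = 1.2 mcg/kg/hr × 37 kg = 44.4 mcg/hr
Rate = 44.4 mcg/hr ÷ 4.351852 mcg/mL = 10.20255 mL/hr
Time remaining = 35.90196 mL ÷ 10.20255 mL/hr = 3.518919 hr

3.5 hours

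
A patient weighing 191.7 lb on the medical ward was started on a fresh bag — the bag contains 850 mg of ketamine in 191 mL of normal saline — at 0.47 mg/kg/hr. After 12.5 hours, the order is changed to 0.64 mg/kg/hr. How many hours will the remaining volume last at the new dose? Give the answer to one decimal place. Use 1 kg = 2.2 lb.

6.1 hours

Initial rate:
Weight = 191.7 lb ÷ 2.2 lb/kg = 87.13636 kg
Dose = 0.47 mg/kg/hr × 87.13636 kg = 40.95409 mg/hr
Concentration = 850 mg ÷ 191 mL = 4.450262 mg/mL
Rate = 40.95409 mg/hr ÷ 4.450262 mg/mL = 9.202625 mL/hr
Volume infused so far = 9.202625 mL/hr × 12.5 hr = 115.0328 mL
Volume remaining = 191 − 115.0328 = 75.96719 mL
New rate:
Dose = 0.64 mg/kg/hr × 87.13636 kg = 55.76727 mg/hr
Rate = 55.76727 mg/hr ÷ 4.450262 mg/mL = 12.53123 mL/hr
Time remaining = 75.96719 mL ÷ 12.53123 mL/hr = 6.062227 hr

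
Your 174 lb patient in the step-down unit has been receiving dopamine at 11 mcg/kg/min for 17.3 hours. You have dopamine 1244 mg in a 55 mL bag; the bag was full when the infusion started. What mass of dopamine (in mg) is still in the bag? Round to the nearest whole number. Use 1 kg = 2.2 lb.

341 mg

Weight = 174 lb ÷ 2.2 lb/kg = 79.09091 kg
Dose = 11 mcg/kg/min × 79.09091 kg = 870 mcg/min
870 mcg/min × 60 min/hr = 52200 mcg/hr
Concentration = 1244 mg ÷ 55 mL = 22.61818 mg/mL = 22618.18 mcg/mL
Rate = 52200 mcg/hr ÷ 22618.18 mcg/mL = 2.307878 mL/hr
Volume infused = 2.307878 mL/hr × 17.3 hr = 39.92629 mL
Volume remaining = 55 − 39.92629 = 15.07371 mL
Drug remaining = 15.07371 mL × 22618.18 mcg/mL = 340940 mcg = 340.94 mg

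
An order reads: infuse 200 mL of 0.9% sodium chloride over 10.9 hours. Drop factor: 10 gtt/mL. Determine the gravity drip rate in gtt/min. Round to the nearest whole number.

200 mL ÷ (10.9 hr × 60 = 654 min) = 0.3058104 mL/min
0.3058104 mL/min × 10 gtt/mL = 3.058104 gtt/min

3 gtt/min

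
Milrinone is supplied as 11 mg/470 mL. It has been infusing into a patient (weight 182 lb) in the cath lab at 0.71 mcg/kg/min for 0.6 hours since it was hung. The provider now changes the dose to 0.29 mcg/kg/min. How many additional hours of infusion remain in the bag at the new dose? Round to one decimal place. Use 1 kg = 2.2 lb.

6.2 hours

Initial rate:
Weight = 182 lb ÷ 2.2 lb/kg = 82.72727 kg
Dose = 0.71 mcg/kg/min × 82.72727 kg = 58.73636 mcg/min
58.73636 mcg/min × 60 min/hr = 3524.182 mcg/hr
Concentration = 11 mg ÷ 470 mL = 0.02340426 mg/mL = 23.40426 mcg/mL
Rate = 3524.182 mcg/hr ÷ 23.40426 mcg/mL = 150.5787 mL/hr
Volume infused so far = 150.5787 mL/hr × 0.6 hr = 90.34721 mL
Volume remaining = 470 − 90.34721 = 379.6528 mL
New rate:
Dose = 0.29 mcg/kg/min × 82.72727 kg = 23.99091 mcg/min
23.99091 mcg/min × 60 min/hr = 1439.455 mcg/hr
Rate = 1439.455 mcg/hr ÷ 23.40426 mcg/mL = 61.50397 mL/hr
Time remaining = 379.6528 mL ÷ 61.50397 mL/hr = 6.172818 hr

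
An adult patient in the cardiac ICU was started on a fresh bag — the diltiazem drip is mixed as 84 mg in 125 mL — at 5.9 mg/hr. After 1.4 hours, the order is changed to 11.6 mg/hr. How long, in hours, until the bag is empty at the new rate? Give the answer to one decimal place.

Initial rate:
Concentration = 84 mg ÷ 125 mL = 0.672 mg/mL
Rate = 5.9 mg/hr ÷ 0.672 mg/mL = 8.779762 mL/hr
Volume infused so far = 8.779762 mL/hr × 1.4 hr = 12.29167 mL
Volume remaining = 125 − 12.29167 = 112.7083 mL
New rate:
Rate = 11.6 mg/hr ÷ 0.672 mg/mL = 17.2619 mL/hr
Time remaining = 112.7083 mL ÷ 17.2619 mL/hr = 6.52931 hr

6.5 hours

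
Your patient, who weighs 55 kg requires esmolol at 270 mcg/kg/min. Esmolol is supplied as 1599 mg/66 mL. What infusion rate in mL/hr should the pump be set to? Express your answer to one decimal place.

Dose = 270 mcg/kg/min × 55 kg = 14850 mcg/min
14850 mcg/min × 60 min/hr = 891000 mcg/hr
Concentration = 1599 mg ÷ 66 mL = 24.22727 mg/mL = 24227.27 mcg/mL
Rate = 891000 mcg/hr ÷ 24227.27 mcg/mL = 36.77674 mL/hr

36.8 mL/hr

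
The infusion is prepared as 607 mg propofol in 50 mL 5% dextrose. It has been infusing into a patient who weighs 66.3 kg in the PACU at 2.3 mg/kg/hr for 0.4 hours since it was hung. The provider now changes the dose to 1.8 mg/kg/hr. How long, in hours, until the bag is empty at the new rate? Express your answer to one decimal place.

Initial rate:
Dose = 2.3 mg/kg/hr × 66.3 kg = 152.49 mg/hr
Concentration = 607 mg ÷ 50 mL = 12.14 mg/mL
Rate = 152.49 mg/hr ÷ 12.14 mg/mL = 12.56096 mL/hr
Volume infused so far = 12.56096 mL/hr × 0.4 hr = 5.024382 mL
Volume remaining = 50 − 5.024382 = 44.97562 mL
New rate:
Dose = 1.8 mg/kg/hr × 66.3 kg = 119.34 mg/hr
Rate = 119.34 mg/hr ÷ 12.14 mg/mL = 9.830313 mL/hr
Time remaining = 44.97562 mL ÷ 9.830313 mL/hr = 4.575197 hr

4.6 hours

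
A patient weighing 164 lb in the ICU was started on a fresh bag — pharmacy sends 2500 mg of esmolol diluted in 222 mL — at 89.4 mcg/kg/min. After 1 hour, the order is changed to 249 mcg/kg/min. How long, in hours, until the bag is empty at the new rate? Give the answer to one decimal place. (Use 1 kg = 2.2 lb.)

1.9 hours

Initial rate:
Weight = 164 lb ÷ 2.2 lb/kg = 74.54545 kg
Dose = 89.4 mcg/kg/min × 74.54545 kg = 6664.364 mcg/min
6664.364 mcg/min × 60 min/hr = 399861.8 mcg/hr
Concentration = 2500 mg ÷ 222 mL = 11.26126 mg/mL = 11261.26 mcg/mL
Rate = 399861.8 mcg/hr ÷ 11261.26 mcg/mL = 35.50773 mL/hr
Volume infused so far = 35.50773 mL/hr × 1 hr = 35.50773 mL
Volume remaining = 222 − 35.50773 = 186.4923 mL
New rate:
Dose = 249 mcg/kg/min × 74.54545 kg = 18561.82 mcg/min
18561.82 mcg/min × 60 min/hr = 1113709 mcg/hr
Rate = 1113709 mcg/hr ÷ 11261.26 mcg/mL = 98.89737 mL/hr
Time remaining = 186.4923 mL ÷ 98.89737 mL/hr = 1.885715 hr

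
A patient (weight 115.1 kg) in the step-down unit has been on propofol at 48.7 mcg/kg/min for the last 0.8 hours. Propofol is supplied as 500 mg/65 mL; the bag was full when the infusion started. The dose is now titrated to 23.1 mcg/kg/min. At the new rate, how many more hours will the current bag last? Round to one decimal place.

Initial rate:
Dose = 48.7 mcg/kg/min × 115.1 kg = 5605.37 mcg/min
5605.37 mcg/min × 60 min/hr = 336322.2 mcg/hr
Concentration = 500 mg ÷ 65 mL = 7.692308 mg/mL = 7692.308 mcg/mL
Rate = 336322.2 mcg/hr ÷ 7692.308 mcg/mL = 43.72189 mL/hr
Volume infused so far = 43.72189 mL/hr × 0.8 hr = 34.97751 mL
Volume remaining = 65 − 34.97751 = 30.02249 mL
New rate:
Dose = 23.1 mcg/kg/min × 115.1 kg = 2658.81 mcg/min
2658.81 mcg/min × 60 min/hr = 159528.6 mcg/hr
Rate = 159528.6 mcg/hr ÷ 7692.308 mcg/mL = 20.73872 mL/hr
Time remaining = 30.02249 mL ÷ 20.73872 mL/hr = 1.447654 hr

1.4 hours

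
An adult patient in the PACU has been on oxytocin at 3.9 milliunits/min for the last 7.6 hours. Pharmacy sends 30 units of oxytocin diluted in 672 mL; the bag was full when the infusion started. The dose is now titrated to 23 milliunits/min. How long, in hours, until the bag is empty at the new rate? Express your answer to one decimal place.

Initial rate:
3.9 milliunits/min × 60 min/hr = 234 milliunits/hr
Concentration = 30 units ÷ 672 mL = 0.04464286 units/mL = 44.64286 milliunits/mL
Rate = 234 milliunits/hr ÷ 44.64286 milliunits/mL = 5.2416 mL/hr
Volume infused so far = 5.2416 mL/hr × 7.6 hr = 39.83616 mL
Volume remaining = 672 − 39.83616 = 632.1638 mL
New rate:
23 milliunits/min × 60 min/hr = 1380 milliunits/hr
Rate = 1380 milliunits/hr ÷ 44.64286 milliunits/mL = 30.912 mL/hr
Time remaining = 632.1638 mL ÷ 30.912 mL/hr = 20.45043 hr

20.5 hours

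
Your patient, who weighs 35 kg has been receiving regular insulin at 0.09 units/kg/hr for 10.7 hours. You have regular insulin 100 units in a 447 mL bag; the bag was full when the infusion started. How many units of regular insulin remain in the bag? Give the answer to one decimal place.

66.3 units

Dose = 0.09 units/kg/hr × 35 kg = 3.15 units/hr
Concentration = 100 units ÷ 447 mL = 0.2237136 units/mL
Rate = 3.15 units/hr ÷ 0.2237136 units/mL = 14.0805 mL/hr
Volume infused = 14.0805 mL/hr × 10.7 hr = 150.6613 mL
Volume remaining = 447 − 150.6613 = 296.3387 mL
Drug remaining = 296.3387 mL × 0.2237136 units/mL = 66.295 units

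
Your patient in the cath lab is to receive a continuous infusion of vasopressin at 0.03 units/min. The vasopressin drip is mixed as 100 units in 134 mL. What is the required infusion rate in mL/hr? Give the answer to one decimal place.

2.4 mL/hr

0.03 units/min × 60 min/hr = 1.8 units/hr
Concentration = 100 units ÷ 134 mL = 0.7462687 units/mL
Rate = 1.8 units/hr ÷ 0.7462687 units/mL = 2.412 mL/hr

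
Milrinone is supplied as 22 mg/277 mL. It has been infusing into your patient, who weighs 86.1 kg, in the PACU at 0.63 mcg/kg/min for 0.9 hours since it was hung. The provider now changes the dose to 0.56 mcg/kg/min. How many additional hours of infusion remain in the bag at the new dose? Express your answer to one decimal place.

Initial rate:
Dose = 0.63 mcg/kg/min × 86.1 kg = 54.243 mcg/min
54.243 mcg/min × 60 min/hr = 3254.58 mcg/hr
Concentration = 22 mg ÷ 277 mL = 0.07942238 mg/mL = 79.42238 mcg/mL
Rate = 3254.58 mcg/hr ÷ 79.42238 mcg/mL = 40.97812 mL/hr
Volume infused so far = 40.97812 mL/hr × 0.9 hr = 36.88031 mL
Volume remaining = 277 − 36.88031 = 240.1197 mL
New rate:
Dose = 0.56 mcg/kg/min × 86.1 kg = 48.216 mcg/min
48.216 mcg/min × 60 min/hr = 2892.96 mcg/hr
Rate = 2892.96 mcg/hr ÷ 79.42238 mcg/mL = 36.425 mL/hr
Time remaining = 240.1197 mL ÷ 36.425 mL/hr = 6.592168 hr

6.6 hours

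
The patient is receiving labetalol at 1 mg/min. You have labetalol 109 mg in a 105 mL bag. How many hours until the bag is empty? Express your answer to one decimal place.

1.8 hours

1 mg/min × 60 min/hr = 60 mg/hr
Concentration = 109 mg ÷ 105 mL = 1.038095 mg/mL
Rate = 60 mg/hr ÷ 1.038095 mg/mL = 57.79817 mL/hr
Duration = 105 mL ÷ 57.79817 mL/hr = 1.816667 hr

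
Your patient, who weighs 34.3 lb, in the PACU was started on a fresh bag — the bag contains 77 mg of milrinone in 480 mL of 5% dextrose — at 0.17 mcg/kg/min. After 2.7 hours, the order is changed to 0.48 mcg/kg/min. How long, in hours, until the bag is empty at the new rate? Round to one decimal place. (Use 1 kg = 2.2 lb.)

170.5 hours

Initial rate:
Weight = 34.3 lb ÷ 2.2 lb/kg = 15.59091 kg
Dose = 0.17 mcg/kg/min × 15.59091 kg = 2.650455 mcg/min
2.650455 mcg/min × 60 min/hr = 159.0273 mcg/hr
Concentration = 77 mg ÷ 480 mL = 0.1604167 mg/mL = 160.4167 mcg/mL
Rate = 159.0273 mcg/hr ÷ 160.4167 mcg/mL = 0.9913388 mL/hr
Volume infused so far = 0.9913388 mL/hr × 2.7 hr = 2.676615 mL
Volume remaining = 480 − 2.676615 = 477.3234 mL
New rate:
Dose = 0.48 mcg/kg/min × 15.59091 kg = 7.483636 mcg/min
7.483636 mcg/min × 60 min/hr = 449.0182 mcg/hr
Rate = 449.0182 mcg/hr ÷ 160.4167 mcg/mL = 2.799074 mL/hr
Time remaining = 477.3234 mL ÷ 2.799074 mL/hr = 170.529 hr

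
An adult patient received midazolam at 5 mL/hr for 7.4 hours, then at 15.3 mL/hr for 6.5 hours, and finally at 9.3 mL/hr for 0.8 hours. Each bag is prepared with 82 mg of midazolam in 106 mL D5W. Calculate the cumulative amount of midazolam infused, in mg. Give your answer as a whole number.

111 mg

Concentration = 82 mg ÷ 106 mL = 0.7735849 mg/mL
Stage 1: 5 mL/hr × 7.4 hr = 37 mL → 37 mL × 0.7735849 mg/mL = 28.62264 mg
Stage 2: 15.3 mL/hr × 6.5 hr = 99.45 mL → 99.45 mL × 0.7735849 mg/mL = 76.93302 mg
Stage 3: 9.3 mL/hr × 0.8 hr = 7.44 mL → 7.44 mL × 0.7735849 mg/mL = 5.755472 mg
Total = 28.62264 + 76.93302 + 5.755472 = 111.3111 mg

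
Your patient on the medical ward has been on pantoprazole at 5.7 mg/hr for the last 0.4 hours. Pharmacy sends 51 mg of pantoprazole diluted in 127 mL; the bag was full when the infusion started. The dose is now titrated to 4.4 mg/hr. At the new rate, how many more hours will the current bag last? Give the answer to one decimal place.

Initial rate:
Concentration = 51 mg ÷ 127 mL = 0.4015748 mg/mL
Rate = 5.7 mg/hr ÷ 0.4015748 mg/mL = 14.19412 mL/hr
Volume infused so far = 14.19412 mL/hr × 0.4 hr = 5.677647 mL
Volume remaining = 127 − 5.677647 = 121.3224 mL
New rate:
Rate = 4.4 mg/hr ÷ 0.4015748 mg/mL = 10.95686 mL/hr
Time remaining = 121.3224 mL ÷ 10.95686 mL/hr = 11.07273 hr

11.1 hours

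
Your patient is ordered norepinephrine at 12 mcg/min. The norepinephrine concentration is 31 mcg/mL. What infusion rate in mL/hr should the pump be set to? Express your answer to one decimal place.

12 mcg/min × 60 min/hr = 720 mcg/hr
Rate = 720 mcg/hr ÷ 31 mcg/mL = 23.22581 mL/hr

23.2 mL/hr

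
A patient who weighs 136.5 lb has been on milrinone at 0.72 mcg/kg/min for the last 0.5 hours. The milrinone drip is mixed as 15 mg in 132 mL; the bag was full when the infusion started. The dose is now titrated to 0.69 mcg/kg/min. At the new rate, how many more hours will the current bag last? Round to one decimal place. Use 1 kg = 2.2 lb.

5.3 hours

Initial rate:
Weight = 136.5 lb ÷ 2.2 lb/kg = 62.04545 kg
Dose = 0.72 mcg/kg/min × 62.04545 kg = 44.67273 mcg/min
44.67273 mcg/min × 60 min/hr = 2680.364 mcg/hr
Concentration = 15 mg ÷ 132 mL = 0.1136364 mg/mL = 113.6364 mcg/mL
Rate = 2680.364 mcg/hr ÷ 113.6364 mcg/mL = 23.5872 mL/hr
Volume infused so far = 23.5872 mL/hr × 0.5 hr = 11.7936 mL
Volume remaining = 132 − 11.7936 = 120.2064 mL
New rate:
Dose = 0.69 mcg/kg/min × 62.04545 kg = 42.81136 mcg/min
42.81136 mcg/min × 60 min/hr = 2568.682 mcg/hr
Rate = 2568.682 mcg/hr ÷ 113.6364 mcg/mL = 22.6044 mL/hr
Time remaining = 120.2064 mL ÷ 22.6044 mL/hr = 5.317832 hr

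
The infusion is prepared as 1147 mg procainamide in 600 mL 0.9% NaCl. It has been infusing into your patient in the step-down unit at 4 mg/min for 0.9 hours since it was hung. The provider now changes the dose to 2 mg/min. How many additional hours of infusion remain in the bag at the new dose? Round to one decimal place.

7.8 hours

Initial rate:
4 mg/min × 60 min/hr = 240 mg/hr
Concentration = 1147 mg ÷ 600 mL = 1.911667 mg/mL
Rate = 240 mg/hr ÷ 1.911667 mg/mL = 125.5449 mL/hr
Volume infused so far = 125.5449 mL/hr × 0.9 hr = 112.9904 mL
Volume remaining = 600 − 112.9904 = 487.0096 mL
New rate:
2 mg/min × 60 min/hr = 120 mg/hr
Rate = 120 mg/hr ÷ 1.911667 mg/mL = 62.77245 mL/hr
Time remaining = 487.0096 mL ÷ 62.77245 mL/hr = 7.758333 hr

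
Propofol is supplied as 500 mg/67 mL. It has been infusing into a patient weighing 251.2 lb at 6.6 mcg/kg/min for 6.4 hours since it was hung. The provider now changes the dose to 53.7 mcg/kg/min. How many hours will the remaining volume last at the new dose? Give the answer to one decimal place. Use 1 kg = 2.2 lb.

0.6 hours

Initial rate:
Weight = 251.2 lb ÷ 2.2 lb/kg = 114.1818 kg
Dose = 6.6 mcg/kg/min × 114.1818 kg = 753.6 mcg/min
753.6 mcg/min × 60 min/hr = 45216 mcg/hr
Concentration = 500 mg ÷ 67 mL = 7.462687 mg/mL = 7462.687 mcg/mL
Rate = 45216 mcg/hr ÷ 7462.687 mcg/mL = 6.058944 mL/hr
Volume infused so far = 6.058944 mL/hr × 6.4 hr = 38.77724 mL
Volume remaining = 67 − 38.77724 = 28.22276 mL
New rate:
Dose = 53.7 mcg/kg/min × 114.1818 kg = 6131.564 mcg/min
6131.564 mcg/min × 60 min/hr = 367893.8 mcg/hr
Rate = 367893.8 mcg/hr ÷ 7462.687 mcg/mL = 49.29777 mL/hr
Time remaining = 28.22276 mL ÷ 49.29777 mL/hr = 0.5724956 hr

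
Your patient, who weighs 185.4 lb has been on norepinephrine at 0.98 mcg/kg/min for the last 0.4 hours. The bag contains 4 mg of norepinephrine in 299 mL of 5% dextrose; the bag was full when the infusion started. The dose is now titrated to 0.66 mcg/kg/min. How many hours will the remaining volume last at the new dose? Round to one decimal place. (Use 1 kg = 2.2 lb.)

Initial rate:
Weight = 185.4 lb ÷ 2.2 lb/kg = 84.27273 kg
Dose = 0.98 mcg/kg/min × 84.27273 kg = 82.58727 mcg/min
82.58727 mcg/min × 60 min/hr = 4955.236 mcg/hr
Concentration = 4 mg ÷ 299 mL = 0.01337793 mg/mL = 13.37793 mcg/mL
Rate = 4955.236 mcg/hr ÷ 13.37793 mcg/mL = 370.4039 mL/hr
Volume infused so far = 370.4039 mL/hr × 0.4 hr = 148.1616 mL
Volume remaining = 299 − 148.1616 = 150.8384 mL
New rate:
Dose = 0.66 mcg/kg/min × 84.27273 kg = 55.62 mcg/min
55.62 mcg/min × 60 min/hr = 3337.2 mcg/hr
Rate = 3337.2 mcg/hr ÷ 13.37793 mcg/mL = 249.4557 mL/hr
Time remaining = 150.8384 mL ÷ 249.4557 mL/hr = 0.6046702 hr

0.6 hours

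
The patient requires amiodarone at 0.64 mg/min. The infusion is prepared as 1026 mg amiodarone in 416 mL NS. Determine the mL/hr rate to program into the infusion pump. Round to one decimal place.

0.64 mg/min × 60 min/hr = 38.4 mg/hr
Concentration = 1026 mg ÷ 416 mL = 2.466346 mg/mL
Rate = 38.4 mg/hr ÷ 2.466346 mg/mL = 15.56959 mL/hr

15.6 mL/hr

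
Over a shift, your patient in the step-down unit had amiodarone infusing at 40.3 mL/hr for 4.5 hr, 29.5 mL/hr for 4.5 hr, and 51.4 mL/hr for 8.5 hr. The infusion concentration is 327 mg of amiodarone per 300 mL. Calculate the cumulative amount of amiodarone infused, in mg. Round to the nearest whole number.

Concentration = 327 mg ÷ 300 mL = 1.09 mg/mL
Stage 1: 40.3 mL/hr × 4.5 hr = 181.35 mL → 181.35 mL × 1.09 mg/mL = 197.6715 mg
Stage 2: 29.5 mL/hr × 4.5 hr = 132.75 mL → 132.75 mL × 1.09 mg/mL = 144.6975 mg
Stage 3: 51.4 mL/hr × 8.5 hr = 436.9 mL → 436.9 mL × 1.09 mg/mL = 476.221 mg
Total = 197.6715 + 144.6975 + 476.221 = 818.59 mg

819 mg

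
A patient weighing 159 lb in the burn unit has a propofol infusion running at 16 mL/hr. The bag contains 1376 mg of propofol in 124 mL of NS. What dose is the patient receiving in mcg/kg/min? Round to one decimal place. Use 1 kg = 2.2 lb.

40.9 mcg/kg/min

Weight = 159 lb ÷ 2.2 lb/kg = 72.27273 kg
Concentration = 1376 mg ÷ 124 mL = 11.09677 mg/mL = 11096.77 mcg/mL
Drug rate = 16 mL/hr × 11096.77 mcg/mL = 177548.4 mcg/hr
177548.4 mcg/hr ÷ 60 min/hr = 2959.14 mcg/min
2959.14 mcg/min ÷ 72.27273 kg = 40.94407 mcg/kg/min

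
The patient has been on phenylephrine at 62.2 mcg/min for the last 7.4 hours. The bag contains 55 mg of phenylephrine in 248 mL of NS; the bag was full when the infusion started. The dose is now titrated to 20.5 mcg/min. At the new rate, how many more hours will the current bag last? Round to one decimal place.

22.3 hours

Initial rate:
62.2 mcg/min × 60 min/hr = 3732 mcg/hr
Concentration = 55 mg ÷ 248 mL = 0.2217742 mg/mL = 221.7742 mcg/mL
Rate = 3732 mcg/hr ÷ 221.7742 mcg/mL = 16.82793 mL/hr
Volume infused so far = 16.82793 mL/hr × 7.4 hr = 124.5267 mL
Volume remaining = 248 − 124.5267 = 123.4733 mL
New rate:
20.5 mcg/min × 60 min/hr = 1230 mcg/hr
Rate = 1230 mcg/hr ÷ 221.7742 mcg/mL = 5.546182 mL/hr
Time remaining = 123.4733 mL ÷ 5.546182 mL/hr = 22.26276 hr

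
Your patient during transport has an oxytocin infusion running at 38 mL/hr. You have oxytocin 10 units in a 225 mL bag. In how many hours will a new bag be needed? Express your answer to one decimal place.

5.9 hours

Duration = 225 mL ÷ 38 mL/hr = 5.921053 hr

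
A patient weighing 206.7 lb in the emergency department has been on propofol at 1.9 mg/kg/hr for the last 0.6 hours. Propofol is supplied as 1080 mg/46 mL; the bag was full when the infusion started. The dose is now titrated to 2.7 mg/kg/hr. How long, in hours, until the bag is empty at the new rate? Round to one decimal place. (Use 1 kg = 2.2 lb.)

3.8 hours

Initial rate:
Weight = 206.7 lb ÷ 2.2 lb/kg = 93.95455 kg
Dose = 1.9 mg/kg/hr × 93.95455 kg = 178.5136 mg/hr
Concentration = 1080 mg ÷ 46 mL = 23.47826 mg/mL
Rate = 178.5136 mg/hr ÷ 23.47826 mg/mL = 7.603359 mL/hr
Volume infused so far = 7.603359 mL/hr × 0.6 hr = 4.562015 mL
Volume remaining = 46 − 4.562015 = 41.43798 mL
New rate:
Dose = 2.7 mg/kg/hr × 93.95455 kg = 253.6773 mg/hr
Rate = 253.6773 mg/hr ÷ 23.47826 mg/mL = 10.80477 mL/hr
Time remaining = 41.43798 mL ÷ 10.80477 mL/hr = 3.835156 hr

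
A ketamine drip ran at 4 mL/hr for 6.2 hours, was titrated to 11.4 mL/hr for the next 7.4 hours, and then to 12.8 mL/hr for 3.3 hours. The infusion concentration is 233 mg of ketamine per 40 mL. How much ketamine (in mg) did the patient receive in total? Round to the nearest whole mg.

882 mg

Concentration = 233 mg ÷ 40 mL = 5.825 mg/mL
Stage 1: 4 mL/hr × 6.2 hr = 24.8 mL → 24.8 mL × 5.825 mg/mL = 144.46 mg
Stage 2: 11.4 mL/hr × 7.4 hr = 84.36 mL → 84.36 mL × 5.825 mg/mL = 491.397 mg
Stage 3: 12.8 mL/hr × 3.3 hr = 42.24 mL → 42.24 mL × 5.825 mg/mL = 246.048 mg
Total = 144.46 + 491.397 + 246.048 = 881.905 mg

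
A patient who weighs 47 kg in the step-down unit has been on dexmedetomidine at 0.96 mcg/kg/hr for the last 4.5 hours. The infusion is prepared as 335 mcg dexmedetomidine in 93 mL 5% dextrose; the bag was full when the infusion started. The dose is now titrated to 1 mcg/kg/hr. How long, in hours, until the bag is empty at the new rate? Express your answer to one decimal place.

2.8 hours

Initial rate:
Dose = 0.96 mcg/kg/hr × 47 kg = 45.12 mcg/hr
Concentration = 335 mcg ÷ 93 mL = 3.602151 mcg/mL
Rate = 45.12 mcg/hr ÷ 3.602151 mcg/mL = 12.52585 mL/hr
Volume infused so far = 12.52585 mL/hr × 4.5 hr = 56.36633 mL
Volume remaining = 93 − 56.36633 = 36.63367 mL
New rate:
Dose = 1 mcg/kg/hr × 47 kg = 47 mcg/hr
Rate = 47 mcg/hr ÷ 3.602151 mcg/mL = 13.04776 mL/hr
Time remaining = 36.63367 mL ÷ 13.04776 mL/hr = 2.80766 hr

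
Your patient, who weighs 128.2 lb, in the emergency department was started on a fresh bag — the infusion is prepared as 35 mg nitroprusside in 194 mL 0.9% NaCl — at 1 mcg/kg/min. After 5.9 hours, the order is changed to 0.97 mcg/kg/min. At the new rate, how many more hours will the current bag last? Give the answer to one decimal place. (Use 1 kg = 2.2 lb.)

Initial rate:
Weight = 128.2 lb ÷ 2.2 lb/kg = 58.27273 kg
Dose = 1 mcg/kg/min × 58.27273 kg = 58.27273 mcg/min
58.27273 mcg/min × 60 min/hr = 3496.364 mcg/hr
Concentration = 35 mg ÷ 194 mL = 0.1804124 mg/mL = 180.4124 mcg/mL
Rate = 3496.364 mcg/hr ÷ 180.4124 mcg/mL = 19.37984 mL/hr
Volume infused so far = 19.37984 mL/hr × 5.9 hr = 114.3411 mL
Volume remaining = 194 − 114.3411 = 79.65892 mL
New rate:
Dose = 0.97 mcg/kg/min × 58.27273 kg = 56.52455 mcg/min
56.52455 mcg/min × 60 min/hr = 3391.473 mcg/hr
Rate = 3391.473 mcg/hr ÷ 180.4124 mcg/mL = 18.79845 mL/hr
Time remaining = 79.65892 mL ÷ 18.79845 mL/hr = 4.237526 hr

4.2 hours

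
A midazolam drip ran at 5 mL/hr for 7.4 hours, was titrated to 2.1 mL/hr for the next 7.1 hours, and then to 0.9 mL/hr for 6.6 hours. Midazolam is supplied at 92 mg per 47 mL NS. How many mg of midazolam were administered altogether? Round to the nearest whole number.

Concentration = 92 mg ÷ 47 mL = 1.957447 mg/mL
Stage 1: 5 mL/hr × 7.4 hr = 37 mL → 37 mL × 1.957447 mg/mL = 72.42553 mg
Stage 2: 2.1 mL/hr × 7.1 hr = 14.91 mL → 14.91 mL × 1.957447 mg/mL = 29.18553 mg
Stage 3: 0.9 mL/hr × 6.6 hr = 5.94 mL → 5.94 mL × 1.957447 mg/mL = 11.62723 mg
Total = 72.42553 + 29.18553 + 11.62723 = 113.2383 mg

113 mg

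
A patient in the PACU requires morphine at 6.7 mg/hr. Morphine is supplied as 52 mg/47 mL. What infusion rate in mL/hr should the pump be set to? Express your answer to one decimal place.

Concentration = 52 mg ÷ 47 mL = 1.106383 mg/mL
Rate = 6.7 mg/hr ÷ 1.106383 mg/mL = 6.055769 mL/hr

6.1 mL/hr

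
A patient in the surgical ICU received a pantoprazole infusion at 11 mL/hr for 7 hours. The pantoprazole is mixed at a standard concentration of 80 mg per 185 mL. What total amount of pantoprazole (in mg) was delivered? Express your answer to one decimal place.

Concentration = 80 mg ÷ 185 mL = 0.4324324 mg/mL
Drug rate = 11 mL/hr × 0.4324324 mg/mL = 4.756757 mg/hr
Total = 4.756757 mg/hr × 7 hr = 33.2973 mg

33.3 mg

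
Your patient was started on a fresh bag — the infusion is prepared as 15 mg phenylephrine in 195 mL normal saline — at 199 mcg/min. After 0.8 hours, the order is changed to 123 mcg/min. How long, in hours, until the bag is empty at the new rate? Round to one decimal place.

0.7 hours

Initial rate:
199 mcg/min × 60 min/hr = 11940 mcg/hr
Concentration = 15 mg ÷ 195 mL = 0.07692308 mg/mL = 76.92308 mcg/mL
Rate = 11940 mcg/hr ÷ 76.92308 mcg/mL = 155.22 mL/hr
Volume infused so far = 155.22 mL/hr × 0.8 hr = 124.176 mL
Volume remaining = 195 − 124.176 = 70.824 mL
New rate:
123 mcg/min × 60 min/hr = 7380 mcg/hr
Rate = 7380 mcg/hr ÷ 76.92308 mcg/mL = 95.94 mL/hr
Time remaining = 70.824 mL ÷ 95.94 mL/hr = 0.7382114 hr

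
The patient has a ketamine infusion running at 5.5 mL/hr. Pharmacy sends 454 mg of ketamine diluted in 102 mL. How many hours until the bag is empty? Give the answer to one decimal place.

Duration = 102 mL ÷ 5.5 mL/hr = 18.54545 hr

18.5 hours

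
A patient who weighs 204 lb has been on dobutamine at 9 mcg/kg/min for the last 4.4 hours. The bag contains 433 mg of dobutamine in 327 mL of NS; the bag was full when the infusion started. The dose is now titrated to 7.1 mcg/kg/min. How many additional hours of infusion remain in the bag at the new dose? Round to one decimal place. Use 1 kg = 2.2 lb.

5.4 hours

Initial rate:
Weight = 204 lb ÷ 2.2 lb/kg = 92.72727 kg
Dose = 9 mcg/kg/min × 92.72727 kg = 834.5455 mcg/min
834.5455 mcg/min × 60 min/hr = 50072.73 mcg/hr
Concentration = 433 mg ÷ 327 mL = 1.324159 mg/mL = 1324.159 mcg/mL
Rate = 50072.73 mcg/hr ÷ 1324.159 mcg/mL = 37.81474 mL/hr
Volume infused so far = 37.81474 mL/hr × 4.4 hr = 166.3848 mL
Volume remaining = 327 − 166.3848 = 160.6152 mL
New rate:
Dose = 7.1 mcg/kg/min × 92.72727 kg = 658.3636 mcg/min
658.3636 mcg/min × 60 min/hr = 39501.82 mcg/hr
Rate = 39501.82 mcg/hr ÷ 1324.159 mcg/mL = 29.83163 mL/hr
Time remaining = 160.6152 mL ÷ 29.83163 mL/hr = 5.384056 hr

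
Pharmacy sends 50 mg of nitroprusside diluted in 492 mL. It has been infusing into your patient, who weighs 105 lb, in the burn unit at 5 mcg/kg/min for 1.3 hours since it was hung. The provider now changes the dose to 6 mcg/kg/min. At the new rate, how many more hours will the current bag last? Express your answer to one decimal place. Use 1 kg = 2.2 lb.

Initial rate:
Weight = 105 lb ÷ 2.2 lb/kg = 47.72727 kg
Dose = 5 mcg/kg/min × 47.72727 kg = 238.6364 mcg/min
238.6364 mcg/min × 60 min/hr = 14318.18 mcg/hr
Concentration = 50 mg ÷ 492 mL = 0.101626 mg/mL = 101.626 mcg/mL
Rate = 14318.18 mcg/hr ÷ 101.626 mcg/mL = 140.8909 mL/hr
Volume infused so far = 140.8909 mL/hr × 1.3 hr = 183.1582 mL
Volume remaining = 492 − 183.1582 = 308.8418 mL
New rate:
Dose = 6 mcg/kg/min × 47.72727 kg = 286.3636 mcg/min
286.3636 mcg/min × 60 min/hr = 17181.82 mcg/hr
Rate = 17181.82 mcg/hr ÷ 101.626 mcg/mL = 169.0691 mL/hr
Time remaining = 308.8418 mL ÷ 169.0691 mL/hr = 1.82672 hr

1.8 hours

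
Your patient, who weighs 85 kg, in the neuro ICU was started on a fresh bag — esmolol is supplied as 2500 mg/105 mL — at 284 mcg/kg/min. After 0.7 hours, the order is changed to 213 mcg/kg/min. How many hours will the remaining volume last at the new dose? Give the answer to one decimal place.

1.4 hours

Initial rate:
Dose = 284 mcg/kg/min × 85 kg = 24140 mcg/min
24140 mcg/min × 60 min/hr = 1448400 mcg/hr
Concentration = 2500 mg ÷ 105 mL = 23.80952 mg/mL = 23809.52 mcg/mL
Rate = 1448400 mcg/hr ÷ 23809.52 mcg/mL = 60.8328 mL/hr
Volume infused so far = 60.8328 mL/hr × 0.7 hr = 42.58296 mL
Volume remaining = 105 − 42.58296 = 62.41704 mL
New rate:
Dose = 213 mcg/kg/min × 85 kg = 18105 mcg/min
18105 mcg/min × 60 min/hr = 1086300 mcg/hr
Rate = 1086300 mcg/hr ÷ 23809.52 mcg/mL = 45.6246 mL/hr
Time remaining = 62.41704 mL ÷ 45.6246 mL/hr = 1.368057 hr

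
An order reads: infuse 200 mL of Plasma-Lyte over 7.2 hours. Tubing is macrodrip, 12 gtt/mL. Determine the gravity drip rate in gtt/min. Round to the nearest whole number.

6 gtt/min

200 mL ÷ (7.2 hr × 60 = 432 min) = 0.462963 mL/min
0.462963 mL/min × 12 gtt/mL = 5.555556 gtt/min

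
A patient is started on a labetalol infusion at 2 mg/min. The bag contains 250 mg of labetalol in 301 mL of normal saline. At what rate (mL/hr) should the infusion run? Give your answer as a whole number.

144 mL/hr

2 mg/min × 60 min/hr = 120 mg/hr
Concentration = 250 mg ÷ 301 mL = 0.8305648 mg/mL
Rate = 120 mg/hr ÷ 0.8305648 mg/mL = 144.48 mL/hr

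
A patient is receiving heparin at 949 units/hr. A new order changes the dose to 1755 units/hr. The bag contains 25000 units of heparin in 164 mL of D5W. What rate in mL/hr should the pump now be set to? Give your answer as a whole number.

Concentration = 25000 units ÷ 164 mL = 152.439 units/mL
Rate = 1755 units/hr ÷ 152.439 units/mL = 11.5128 mL/hr

12 mL/hr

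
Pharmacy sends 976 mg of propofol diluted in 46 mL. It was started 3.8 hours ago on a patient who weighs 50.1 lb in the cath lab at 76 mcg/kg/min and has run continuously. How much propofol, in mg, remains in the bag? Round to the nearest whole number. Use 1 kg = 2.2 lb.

581 mg

Weight = 50.1 lb ÷ 2.2 lb/kg = 22.77273 kg
Dose = 76 mcg/kg/min × 22.77273 kg = 1730.727 mcg/min
1730.727 mcg/min × 60 min/hr = 103843.6 mcg/hr
Concentration = 976 mg ÷ 46 mL = 21.21739 mg/mL = 21217.39 mcg/mL
Rate = 103843.6 mcg/hr ÷ 21217.39 mcg/mL = 4.89427 mL/hr
Volume infused = 4.89427 mL/hr × 3.8 hr = 18.59823 mL
Volume remaining = 46 − 18.59823 = 27.40177 mL
Drug remaining = 27.40177 mL × 21217.39 mcg/mL = 581394.2 mcg = 581.3942 mg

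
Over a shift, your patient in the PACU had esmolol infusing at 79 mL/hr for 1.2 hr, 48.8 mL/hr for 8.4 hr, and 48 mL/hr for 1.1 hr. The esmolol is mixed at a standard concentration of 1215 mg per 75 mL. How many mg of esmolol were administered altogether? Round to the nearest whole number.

Concentration = 1215 mg ÷ 75 mL = 16.2 mg/mL
Stage 1: 79 mL/hr × 1.2 hr = 94.8 mL → 94.8 mL × 16.2 mg/mL = 1535.76 mg
Stage 2: 48.8 mL/hr × 8.4 hr = 409.92 mL → 409.92 mL × 16.2 mg/mL = 6640.704 mg
Stage 3: 48 mL/hr × 1.1 hr = 52.8 mL → 52.8 mL × 16.2 mg/mL = 855.36 mg
Total = 1535.76 + 6640.704 + 855.36 = 9031.824 mg

9032 mg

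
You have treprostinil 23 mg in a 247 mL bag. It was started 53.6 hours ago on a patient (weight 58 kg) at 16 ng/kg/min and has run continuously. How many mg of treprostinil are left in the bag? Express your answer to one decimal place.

Dose = 16 ng/kg/min × 58 kg = 928 ng/min
928 ng/min × 60 min/hr = 55680 ng/hr
Concentration = 23 mg ÷ 247 mL = 0.09311741 mg/mL = 93117.41 ng/mL
Rate = 55680 ng/hr ÷ 93117.41 ng/mL = 0.5979548 mL/hr
Volume infused = 0.5979548 mL/hr × 53.6 hr = 32.05038 mL
Volume remaining = 247 − 32.05038 = 214.9496 mL
Drug remaining = 214.9496 mL × 93117.41 ng/mL = 20015552 ng = 20.01555 mg

20.0 mg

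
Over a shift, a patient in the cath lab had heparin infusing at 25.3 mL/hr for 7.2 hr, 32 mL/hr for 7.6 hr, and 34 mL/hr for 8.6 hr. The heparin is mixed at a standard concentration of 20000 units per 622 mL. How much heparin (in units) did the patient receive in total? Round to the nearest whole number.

Concentration = 20000 units ÷ 622 mL = 32.15434 units/mL
Stage 1: 25.3 mL/hr × 7.2 hr = 182.16 mL → 182.16 mL × 32.15434 units/mL = 5857.235 units
Stage 2: 32 mL/hr × 7.6 hr = 243.2 mL → 243.2 mL × 32.15434 units/mL = 7819.936 units
Stage 3: 34 mL/hr × 8.6 hr = 292.4 mL → 292.4 mL × 32.15434 units/mL = 9401.929 units
Total = 5857.235 + 7819.936 + 9401.929 = 23079.1 units

23079 units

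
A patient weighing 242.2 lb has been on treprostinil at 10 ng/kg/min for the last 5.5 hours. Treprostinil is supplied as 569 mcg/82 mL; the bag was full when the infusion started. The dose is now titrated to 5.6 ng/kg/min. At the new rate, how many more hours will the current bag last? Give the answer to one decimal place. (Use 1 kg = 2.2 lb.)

Initial rate:
Weight = 242.2 lb ÷ 2.2 lb/kg = 110.0909 kg
Dose = 10 ng/kg/min × 110.0909 kg = 1100.909 ng/min
1100.909 ng/min × 60 min/hr = 66054.55 ng/hr
Concentration = 569 mcg ÷ 82 mL = 6.939024 mcg/mL = 6939.024 ng/mL
Rate = 66054.55 ng/hr ÷ 6939.024 ng/mL = 9.519284 mL/hr
Volume infused so far = 9.519284 mL/hr × 5.5 hr = 52.35606 mL
Volume remaining = 82 − 52.35606 = 29.64394 mL
New rate:
Dose = 5.6 ng/kg/min × 110.0909 kg = 616.5091 ng/min
616.5091 ng/min × 60 min/hr = 36990.55 ng/hr
Rate = 36990.55 ng/hr ÷ 6939.024 ng/mL = 5.330799 mL/hr
Time remaining = 29.64394 mL ÷ 5.330799 mL/hr = 5.56088 hr

5.6 hours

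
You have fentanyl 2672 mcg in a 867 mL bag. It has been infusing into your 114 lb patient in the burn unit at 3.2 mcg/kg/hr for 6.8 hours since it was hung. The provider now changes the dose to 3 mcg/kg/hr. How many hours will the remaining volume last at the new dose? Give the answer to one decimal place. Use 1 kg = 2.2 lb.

Initial rate:
Weight = 114 lb ÷ 2.2 lb/kg = 51.81818 kg
Dose = 3.2 mcg/kg/hr × 51.81818 kg = 165.8182 mcg/hr
Concentration = 2672 mcg ÷ 867 mL = 3.081892 mcg/mL
Rate = 165.8182 mcg/hr ÷ 3.081892 mcg/mL = 53.80403 mL/hr
Volume infused so far = 53.80403 mL/hr × 6.8 hr = 365.8674 mL
Volume remaining = 867 − 365.8674 = 501.1326 mL
New rate:
Dose = 3 mcg/kg/hr × 51.81818 kg = 155.4545 mcg/hr
Rate = 155.4545 mcg/hr ÷ 3.081892 mcg/mL = 50.44128 mL/hr
Time remaining = 501.1326 mL ÷ 50.44128 mL/hr = 9.934971 hr

9.9 hours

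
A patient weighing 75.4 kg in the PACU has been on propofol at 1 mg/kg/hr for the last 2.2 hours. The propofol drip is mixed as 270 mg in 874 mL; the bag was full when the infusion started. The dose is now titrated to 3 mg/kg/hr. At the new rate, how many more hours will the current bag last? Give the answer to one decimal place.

Initial rate:
Dose = 1 mg/kg/hr × 75.4 kg = 75.4 mg/hr
Concentration = 270 mg ÷ 874 mL = 0.3089245 mg/mL
Rate = 75.4 mg/hr ÷ 0.3089245 mg/mL = 244.0726 mL/hr
Volume infused so far = 244.0726 mL/hr × 2.2 hr = 536.9597 mL
Volume remaining = 874 − 536.9597 = 337.0403 mL
New rate:
Dose = 3 mg/kg/hr × 75.4 kg = 226.2 mg/hr
Rate = 226.2 mg/hr ÷ 0.3089245 mg/mL = 732.2178 mL/hr
Time remaining = 337.0403 mL ÷ 732.2178 mL/hr = 0.4603006 hr

0.5 hours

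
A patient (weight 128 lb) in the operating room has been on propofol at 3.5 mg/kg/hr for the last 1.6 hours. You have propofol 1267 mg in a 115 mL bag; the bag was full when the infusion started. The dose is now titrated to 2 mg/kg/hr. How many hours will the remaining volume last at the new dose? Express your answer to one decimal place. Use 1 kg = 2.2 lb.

Initial rate:
Weight = 128 lb ÷ 2.2 lb/kg = 58.18182 kg
Dose = 3.5 mg/kg/hr × 58.18182 kg = 203.6364 mg/hr
Concentration = 1267 mg ÷ 115 mL = 11.01739 mg/mL
Rate = 203.6364 mg/hr ÷ 11.01739 mg/mL = 18.48317 mL/hr
Volume infused so far = 18.48317 mL/hr × 1.6 hr = 29.57308 mL
Volume remaining = 115 − 29.57308 = 85.42692 mL
New rate:
Dose = 2 mg/kg/hr × 58.18182 kg = 116.3636 mg/hr
Rate = 116.3636 mg/hr ÷ 11.01739 mg/mL = 10.56181 mL/hr
Time remaining = 85.42692 mL ÷ 10.56181 mL/hr = 8.088281 hr

8.1 hours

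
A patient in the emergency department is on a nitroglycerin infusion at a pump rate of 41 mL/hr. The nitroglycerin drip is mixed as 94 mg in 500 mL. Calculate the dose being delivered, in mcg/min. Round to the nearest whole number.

Concentration = 94 mg ÷ 500 mL = 0.188 mg/mL = 188 mcg/mL
Drug rate = 41 mL/hr × 188 mcg/mL = 7708 mcg/hr
7708 mcg/hr ÷ 60 min/hr = 128.4667 mcg/min

128 mcg/min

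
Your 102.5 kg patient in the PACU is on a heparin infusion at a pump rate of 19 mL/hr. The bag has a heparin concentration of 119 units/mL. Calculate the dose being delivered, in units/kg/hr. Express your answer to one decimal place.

22.1 units/kg/hr

Drug rate = 19 mL/hr × 119 units/mL = 2261 units/hr
2261 units/hr ÷ 102.5 kg = 22.05854 units/kg/hr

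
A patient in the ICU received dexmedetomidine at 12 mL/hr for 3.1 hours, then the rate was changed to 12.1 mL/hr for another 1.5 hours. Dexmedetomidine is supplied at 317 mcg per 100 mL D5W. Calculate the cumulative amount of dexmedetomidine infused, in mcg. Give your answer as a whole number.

175 mcg

Concentration = 317 mcg ÷ 100 mL = 3.17 mcg/mL
Stage 1: 12 mL/hr × 3.1 hr = 37.2 mL → 37.2 mL × 3.17 mcg/mL = 117.924 mcg
Stage 2: 12.1 mL/hr × 1.5 hr = 18.15 mL → 18.15 mL × 3.17 mcg/mL = 57.5355 mcg
Total = 117.924 + 57.5355 = 175.4595 mcg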